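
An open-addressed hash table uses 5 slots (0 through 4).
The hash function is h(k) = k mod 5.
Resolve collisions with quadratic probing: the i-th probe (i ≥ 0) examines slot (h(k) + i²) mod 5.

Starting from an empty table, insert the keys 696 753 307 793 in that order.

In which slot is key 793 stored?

696 hashes to 1; slot 1 is free -> place at 1.
753 hashes to 3; slot 3 is free -> place at 3.
307 hashes to 2; slot 2 is free -> place at 2.
793 hashes to 3; 3 taken -> place at 4.
Table: [., 696, 307, 753, 793]

4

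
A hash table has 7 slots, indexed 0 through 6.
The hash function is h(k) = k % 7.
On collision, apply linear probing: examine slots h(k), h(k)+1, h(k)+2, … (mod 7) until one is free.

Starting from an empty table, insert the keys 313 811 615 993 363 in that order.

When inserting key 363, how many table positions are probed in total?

4

313: h=5 → slot 5
811: h=6 → slot 6
615: h=6, probe 6,0 → slot 0
993: h=6, probe 6,0,1 → slot 1
363: h=6, probe 6,0,1,2 → slot 2
Table: [615, 993, 363, _, _, 313, 811]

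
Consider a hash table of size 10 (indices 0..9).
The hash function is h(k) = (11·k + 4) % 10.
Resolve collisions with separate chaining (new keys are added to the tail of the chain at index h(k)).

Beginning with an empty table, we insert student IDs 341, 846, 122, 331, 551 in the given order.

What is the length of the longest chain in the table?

3

341 -> bucket 5
846 -> bucket 0
122 -> bucket 6
331 -> bucket 5 (collision)
551 -> bucket 5 (collision)
Final buckets:
0: 846
1: _
2: _
3: _
4: _
5: 341 -> 331 -> 551
6: 122
7: _
8: _
9: _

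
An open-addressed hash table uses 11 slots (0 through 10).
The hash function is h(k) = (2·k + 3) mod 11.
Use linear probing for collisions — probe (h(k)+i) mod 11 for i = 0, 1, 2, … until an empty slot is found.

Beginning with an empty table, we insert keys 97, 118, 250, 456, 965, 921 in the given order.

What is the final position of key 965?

0

Insert 97: h=10, slot 10 empty → index 10.
Insert 118: h=8, slot 8 empty → index 8.
Insert 250: h=8, slot 8 occupied → index 9.
Insert 456: h=2, slot 2 empty → index 2.
Insert 965: h=8, slots 8,9,10 occupied → index 0.
Insert 921: h=8, slots 8,9,10,0 occupied → index 1.
Table: [965, 921, 456, -, -, -, -, -, 118, 250, 97]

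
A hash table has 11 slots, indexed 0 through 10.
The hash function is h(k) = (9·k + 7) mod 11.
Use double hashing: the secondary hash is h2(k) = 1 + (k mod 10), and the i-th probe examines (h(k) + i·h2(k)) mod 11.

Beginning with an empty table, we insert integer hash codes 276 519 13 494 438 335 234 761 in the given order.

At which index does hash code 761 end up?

2

Insert 276: h=5, slot 5 empty -> index 5.
Insert 519: h=3, slot 3 empty -> index 3.
Insert 13: h=3, h2=4, slot 3 occupied -> index 7.
Insert 494: h=9, slot 9 empty -> index 9.
Insert 438: h=0, slot 0 empty -> index 0.
Insert 335: h=8, slot 8 empty -> index 8.
Insert 234: h=1, slot 1 empty -> index 1.
Insert 761: h=3, h2=2, slots 3,5,7,9,0 occupied -> index 2.
Table: [438, 234, 761, 519, _, 276, _, 13, 335, 494, _]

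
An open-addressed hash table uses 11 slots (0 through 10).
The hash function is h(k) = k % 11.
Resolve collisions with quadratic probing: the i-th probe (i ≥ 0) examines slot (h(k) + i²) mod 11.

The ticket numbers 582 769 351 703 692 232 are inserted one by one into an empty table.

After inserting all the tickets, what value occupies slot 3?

351

582: h=10 => slot 10
769: h=10, probe 10,0 => slot 0
351: h=10, probe 10,0,3 => slot 3
703: h=10, probe 10,0,3,8 => slot 8
692: h=10, probe 10,0,3,8,4 => slot 4
232: h=1 => slot 1
Table: [769, 232, —, 351, 692, —, —, —, 703, —, 582]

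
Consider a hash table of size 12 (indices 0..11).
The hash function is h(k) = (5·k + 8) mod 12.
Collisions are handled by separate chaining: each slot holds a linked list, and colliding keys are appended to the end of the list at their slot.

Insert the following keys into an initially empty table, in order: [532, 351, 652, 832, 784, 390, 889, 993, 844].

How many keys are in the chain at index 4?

5

Insert 532: h=4, bucket 4 empty → new chain.
Insert 351: h=11, bucket 11 empty → new chain.
Insert 652: h=4, bucket 4 nonempty → append to chain.
Insert 832: h=4, bucket 4 nonempty → append to chain.
Insert 784: h=4, bucket 4 nonempty → append to chain.
Insert 390: h=2, bucket 2 empty → new chain.
Insert 889: h=1, bucket 1 empty → new chain.
Insert 993: h=5, bucket 5 empty → new chain.
Insert 844: h=4, bucket 4 nonempty → append to chain.
Final buckets:
0: ∅
1: 889
2: 390
3: ∅
4: 532 -> 652 -> 832 -> 784 -> 844
5: 993
6: ∅
7: ∅
8: ∅
9: ∅
10: ∅
11: 351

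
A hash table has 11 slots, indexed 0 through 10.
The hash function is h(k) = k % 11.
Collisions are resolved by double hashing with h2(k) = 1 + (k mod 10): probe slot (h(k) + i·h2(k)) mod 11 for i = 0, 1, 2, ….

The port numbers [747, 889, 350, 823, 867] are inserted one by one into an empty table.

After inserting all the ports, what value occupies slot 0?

747: h=10 -> slot 10
889: h=9 -> slot 9
350: h=9, h2=1, probe 9,10,0 -> slot 0
823: h=9, h2=4, probe 9,2 -> slot 2
867: h=9, h2=8, probe 9,6 -> slot 6
Table: [350, -, 823, -, -, -, 867, -, -, 889, 747]

350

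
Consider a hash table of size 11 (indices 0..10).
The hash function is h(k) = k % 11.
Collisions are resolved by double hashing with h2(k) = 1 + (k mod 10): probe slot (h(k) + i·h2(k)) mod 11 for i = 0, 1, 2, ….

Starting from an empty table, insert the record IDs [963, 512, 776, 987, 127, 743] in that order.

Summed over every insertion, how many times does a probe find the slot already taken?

963 hashes to 6; slot 6 is free => place at 6.
512 hashes to 6, h2=3; 6 taken => place at 9.
776 hashes to 6, h2=7; 6 taken => place at 2.
987 hashes to 8; slot 8 is free => place at 8.
127 hashes to 6, h2=8; 6 taken => place at 3.
743 hashes to 6, h2=4; 6 taken => place at 10.
Table: [—, —, 776, 127, —, —, 963, —, 987, 512, 743]

4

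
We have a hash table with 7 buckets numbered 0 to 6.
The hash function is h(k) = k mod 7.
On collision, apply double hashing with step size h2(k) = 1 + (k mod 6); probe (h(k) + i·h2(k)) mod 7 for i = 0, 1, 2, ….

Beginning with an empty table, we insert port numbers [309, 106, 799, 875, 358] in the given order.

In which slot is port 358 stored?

309: h=1 => slot 1
106: h=1, h2=5, probe 1,6 => slot 6
799: h=1, h2=2, probe 1,3 => slot 3
875: h=0 => slot 0
358: h=1, h2=5, probe 1,6,4 => slot 4
Table: [875, 309, -, 799, 358, -, 106]

4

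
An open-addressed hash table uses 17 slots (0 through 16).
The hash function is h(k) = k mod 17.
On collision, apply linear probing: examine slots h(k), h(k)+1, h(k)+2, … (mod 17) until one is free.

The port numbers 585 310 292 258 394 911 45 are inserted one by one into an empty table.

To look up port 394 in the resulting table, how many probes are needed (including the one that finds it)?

585: h=7 -> slot 7
310: h=4 -> slot 4
292: h=3 -> slot 3
258: h=3, probe 3,4,5 -> slot 5
394: h=3, probe 3,4,5,6 -> slot 6
911: h=10 -> slot 10
45: h=11 -> slot 11
Table: [_, _, _, 292, 310, 258, 394, 585, _, _, 911, 45, _, _, _, _, _]
Lookup 394: h=3, probe 3,4,5,6 → found at 6.

4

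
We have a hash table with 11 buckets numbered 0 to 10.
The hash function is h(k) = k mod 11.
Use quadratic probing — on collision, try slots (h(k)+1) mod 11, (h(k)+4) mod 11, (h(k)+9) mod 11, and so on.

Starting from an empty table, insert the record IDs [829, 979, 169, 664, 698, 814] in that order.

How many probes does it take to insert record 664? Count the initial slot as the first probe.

Insert 829: h=4, slot 4 empty -> index 4.
Insert 979: h=0, slot 0 empty -> index 0.
Insert 169: h=4, slot 4 occupied -> index 5.
Insert 664: h=4, slots 4,5 occupied -> index 8.
Insert 698: h=5, slot 5 occupied -> index 6.
Insert 814: h=0, slot 0 occupied -> index 1.
Table: [979, 814, ∅, ∅, 829, 169, 698, ∅, 664, ∅, ∅]

3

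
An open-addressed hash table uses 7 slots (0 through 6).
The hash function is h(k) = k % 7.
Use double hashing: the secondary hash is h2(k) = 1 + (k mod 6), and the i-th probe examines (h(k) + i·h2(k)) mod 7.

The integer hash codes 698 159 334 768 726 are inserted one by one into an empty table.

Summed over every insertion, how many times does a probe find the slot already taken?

5

698: h=5 -> slot 5
159: h=5, h2=4, probe 5,2 -> slot 2
334: h=5, h2=5, probe 5,3 -> slot 3
768: h=5, h2=1, probe 5,6 -> slot 6
726: h=5, h2=1, probe 5,6,0 -> slot 0
Table: [726, ∅, 159, 334, ∅, 698, 768]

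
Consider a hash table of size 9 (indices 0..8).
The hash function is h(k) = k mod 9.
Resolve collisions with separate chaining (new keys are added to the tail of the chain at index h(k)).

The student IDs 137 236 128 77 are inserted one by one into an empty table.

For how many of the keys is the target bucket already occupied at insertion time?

Insert 137: h=2, bucket 2 empty → new chain.
Insert 236: h=2, bucket 2 nonempty → append to chain.
Insert 128: h=2, bucket 2 nonempty → append to chain.
Insert 77: h=5, bucket 5 empty → new chain.
Final buckets:
0: .
1: .
2: 137 -> 236 -> 128
3: .
4: .
5: 77
6: .
7: .
8: .

2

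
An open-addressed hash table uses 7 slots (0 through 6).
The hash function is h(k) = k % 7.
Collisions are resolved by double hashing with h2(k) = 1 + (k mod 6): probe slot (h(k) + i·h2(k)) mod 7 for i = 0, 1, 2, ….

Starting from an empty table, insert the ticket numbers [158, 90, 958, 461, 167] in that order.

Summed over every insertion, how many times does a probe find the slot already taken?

6

158 hashes to 4; slot 4 is free -> place at 4.
90 hashes to 6; slot 6 is free -> place at 6.
958 hashes to 6, h2=5; 6,4 taken -> place at 2.
461 hashes to 6, h2=6; 6 taken -> place at 5.
167 hashes to 6, h2=6; 6,5,4 taken -> place at 3.
Table: [., ., 958, 167, 158, 461, 90]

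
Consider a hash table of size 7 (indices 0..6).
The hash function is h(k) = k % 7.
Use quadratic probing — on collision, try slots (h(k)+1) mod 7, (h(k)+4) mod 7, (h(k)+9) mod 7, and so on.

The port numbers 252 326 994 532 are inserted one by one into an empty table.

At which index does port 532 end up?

252 hashes to 0; slot 0 is free => place at 0.
326 hashes to 4; slot 4 is free => place at 4.
994 hashes to 0; 0 taken => place at 1.
532 hashes to 0; 0,1,4 taken => place at 2.
Table: [252, 994, 532, ., 326, ., .]

2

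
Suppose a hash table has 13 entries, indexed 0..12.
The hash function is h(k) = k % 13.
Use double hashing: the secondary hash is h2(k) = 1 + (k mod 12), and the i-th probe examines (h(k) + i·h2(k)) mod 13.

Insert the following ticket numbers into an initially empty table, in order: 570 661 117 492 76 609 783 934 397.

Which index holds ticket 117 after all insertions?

10

570: h=11 => slot 11
661: h=11, h2=2, probe 11,0 => slot 0
117: h=0, h2=10, probe 0,10 => slot 10
492: h=11, h2=1, probe 11,12 => slot 12
76: h=11, h2=5, probe 11,3 => slot 3
609: h=11, h2=10, probe 11,8 => slot 8
783: h=3, h2=4, probe 3,7 => slot 7
934: h=11, h2=11, probe 11,9 => slot 9
397: h=7, h2=2, probe 7,9,11,0,2 => slot 2
Table: [661, —, 397, 76, —, —, —, 783, 609, 934, 117, 570, 492]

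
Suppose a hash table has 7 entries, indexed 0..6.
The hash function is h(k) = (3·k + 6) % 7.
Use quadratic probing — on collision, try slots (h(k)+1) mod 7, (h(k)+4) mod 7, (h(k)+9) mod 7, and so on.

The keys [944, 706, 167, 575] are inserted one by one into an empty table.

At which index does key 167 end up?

944: h=3 -> slot 3
706: h=3, probe 3,4 -> slot 4
167: h=3, probe 3,4,0 -> slot 0
575: h=2 -> slot 2
Table: [167, -, 575, 944, 706, -, -]

0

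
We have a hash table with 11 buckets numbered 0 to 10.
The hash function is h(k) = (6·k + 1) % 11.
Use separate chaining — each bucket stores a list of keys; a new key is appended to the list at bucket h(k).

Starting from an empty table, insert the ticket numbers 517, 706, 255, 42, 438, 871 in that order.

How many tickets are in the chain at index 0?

2

Insert 517: h=1, bucket 1 empty → new chain.
Insert 706: h=2, bucket 2 empty → new chain.
Insert 255: h=2, bucket 2 nonempty → append to chain.
Insert 42: h=0, bucket 0 empty → new chain.
Insert 438: h=0, bucket 0 nonempty → append to chain.
Insert 871: h=2, bucket 2 nonempty → append to chain.
Final buckets:
0: 42 -> 438
1: 517
2: 706 -> 255 -> 871
3: —
4: —
5: —
6: —
7: —
8: —
9: —
10: —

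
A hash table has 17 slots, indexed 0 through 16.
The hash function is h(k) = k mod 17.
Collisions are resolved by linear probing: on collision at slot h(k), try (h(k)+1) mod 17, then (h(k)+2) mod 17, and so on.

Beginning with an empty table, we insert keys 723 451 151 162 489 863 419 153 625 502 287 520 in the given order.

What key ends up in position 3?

Insert 723: h=9, slot 9 empty → index 9.
Insert 451: h=9, slot 9 occupied → index 10.
Insert 151: h=15, slot 15 empty → index 15.
Insert 162: h=9, slots 9,10 occupied → index 11.
Insert 489: h=13, slot 13 empty → index 13.
Insert 863: h=13, slot 13 occupied → index 14.
Insert 419: h=11, slot 11 occupied → index 12.
Insert 153: h=0, slot 0 empty → index 0.
Insert 625: h=13, slots 13,14,15 occupied → index 16.
Insert 502: h=9, slots 9,10,11,12,13,14,15,16,0 occupied → index 1.
Insert 287: h=15, slots 15,16,0,1 occupied → index 2.
Insert 520: h=10, slots 10,11,12,13,14,15,16,0,1,2 occupied → index 3.
Table: [153, 502, 287, 520, _, _, _, _, _, 723, 451, 162, 419, 489, 863, 151, 625]

520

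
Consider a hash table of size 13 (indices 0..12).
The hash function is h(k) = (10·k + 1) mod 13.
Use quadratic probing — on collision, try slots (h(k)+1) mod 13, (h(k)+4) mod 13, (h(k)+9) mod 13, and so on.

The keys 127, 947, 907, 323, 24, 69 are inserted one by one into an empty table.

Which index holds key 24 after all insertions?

3

Insert 127: h=10, slot 10 empty => index 10.
Insert 947: h=7, slot 7 empty => index 7.
Insert 907: h=10, slot 10 occupied => index 11.
Insert 323: h=7, slot 7 occupied => index 8.
Insert 24: h=7, slots 7,8,11 occupied => index 3.
Insert 69: h=2, slot 2 empty => index 2.
Table: [., ., 69, 24, ., ., ., 947, 323, ., 127, 907, .]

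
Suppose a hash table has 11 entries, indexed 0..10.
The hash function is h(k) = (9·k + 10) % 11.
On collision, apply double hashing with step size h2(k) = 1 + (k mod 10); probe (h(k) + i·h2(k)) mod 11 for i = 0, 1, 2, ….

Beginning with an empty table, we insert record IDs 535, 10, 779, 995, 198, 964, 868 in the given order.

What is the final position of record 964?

6

535 hashes to 7; slot 7 is free → place at 7.
10 hashes to 1; slot 1 is free → place at 1.
779 hashes to 3; slot 3 is free → place at 3.
995 hashes to 0; slot 0 is free → place at 0.
198 hashes to 10; slot 10 is free → place at 10.
964 hashes to 7, h2=5; 7,1 taken → place at 6.
868 hashes to 1, h2=9; 1,10 taken → place at 8.
Table: [995, 10, —, 779, —, —, 964, 535, 868, —, 198]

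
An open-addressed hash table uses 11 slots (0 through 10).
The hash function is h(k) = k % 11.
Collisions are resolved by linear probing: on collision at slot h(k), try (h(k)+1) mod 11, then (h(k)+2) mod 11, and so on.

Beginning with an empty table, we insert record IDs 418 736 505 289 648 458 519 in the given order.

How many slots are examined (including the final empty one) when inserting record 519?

Insert 418: h=0, slot 0 empty → index 0.
Insert 736: h=10, slot 10 empty → index 10.
Insert 505: h=10, slots 10,0 occupied → index 1.
Insert 289: h=3, slot 3 empty → index 3.
Insert 648: h=10, slots 10,0,1 occupied → index 2.
Insert 458: h=7, slot 7 empty → index 7.
Insert 519: h=2, slots 2,3 occupied → index 4.
Table: [418, 505, 648, 289, 519, ., ., 458, ., ., 736]

3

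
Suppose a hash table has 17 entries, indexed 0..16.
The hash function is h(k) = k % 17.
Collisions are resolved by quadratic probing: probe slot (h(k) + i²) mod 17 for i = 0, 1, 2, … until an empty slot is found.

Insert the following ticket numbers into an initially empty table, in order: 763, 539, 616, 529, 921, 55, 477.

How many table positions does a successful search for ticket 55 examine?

763: h=15 => slot 15
539: h=12 => slot 12
616: h=4 => slot 4
529: h=2 => slot 2
921: h=3 => slot 3
55: h=4, probe 4,5 => slot 5
477: h=1 => slot 1
Table: [∅, 477, 529, 921, 616, 55, ∅, ∅, ∅, ∅, ∅, ∅, 539, ∅, ∅, 763, ∅]
Lookup 55: h=4, probe 4,5 → found at 5.

2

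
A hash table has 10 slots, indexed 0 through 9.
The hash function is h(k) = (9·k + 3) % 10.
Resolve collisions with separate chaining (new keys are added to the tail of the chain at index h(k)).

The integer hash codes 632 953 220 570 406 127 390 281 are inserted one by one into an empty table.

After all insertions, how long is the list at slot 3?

3

Insert 632: h=1, bucket 1 empty → new chain.
Insert 953: h=0, bucket 0 empty → new chain.
Insert 220: h=3, bucket 3 empty → new chain.
Insert 570: h=3, bucket 3 nonempty → append to chain.
Insert 406: h=7, bucket 7 empty → new chain.
Insert 127: h=6, bucket 6 empty → new chain.
Insert 390: h=3, bucket 3 nonempty → append to chain.
Insert 281: h=2, bucket 2 empty → new chain.
Final buckets:
0: 953
1: 632
2: 281
3: 220 -> 570 -> 390
4: .
5: .
6: 127
7: 406
8: .
9: .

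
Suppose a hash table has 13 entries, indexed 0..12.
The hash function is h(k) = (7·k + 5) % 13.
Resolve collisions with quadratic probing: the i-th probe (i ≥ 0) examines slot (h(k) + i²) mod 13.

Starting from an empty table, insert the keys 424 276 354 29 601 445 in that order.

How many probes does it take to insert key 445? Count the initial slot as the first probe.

424: h=9 => slot 9
276: h=0 => slot 0
354: h=0, probe 0,1 => slot 1
29: h=0, probe 0,1,4 => slot 4
601: h=0, probe 0,1,4,9,3 => slot 3
445: h=0, probe 0,1,4,9,3,12 => slot 12
Table: [276, 354, _, 601, 29, _, _, _, _, 424, _, _, 445]

6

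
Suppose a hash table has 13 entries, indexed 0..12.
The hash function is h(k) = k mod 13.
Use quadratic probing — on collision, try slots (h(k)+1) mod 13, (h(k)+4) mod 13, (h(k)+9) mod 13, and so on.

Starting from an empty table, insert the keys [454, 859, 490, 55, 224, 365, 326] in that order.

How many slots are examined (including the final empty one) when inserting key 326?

454: h=12 => slot 12
859: h=1 => slot 1
490: h=9 => slot 9
55: h=3 => slot 3
224: h=3, probe 3,4 => slot 4
365: h=1, probe 1,2 => slot 2
326: h=1, probe 1,2,5 => slot 5
Table: [∅, 859, 365, 55, 224, 326, ∅, ∅, ∅, 490, ∅, ∅, 454]

3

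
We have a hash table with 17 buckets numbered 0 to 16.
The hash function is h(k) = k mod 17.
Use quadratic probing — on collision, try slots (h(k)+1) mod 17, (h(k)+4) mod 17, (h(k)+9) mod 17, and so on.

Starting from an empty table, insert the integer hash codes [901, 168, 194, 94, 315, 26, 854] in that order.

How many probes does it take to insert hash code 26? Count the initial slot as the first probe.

901 hashes to 0; slot 0 is free => place at 0.
168 hashes to 15; slot 15 is free => place at 15.
194 hashes to 7; slot 7 is free => place at 7.
94 hashes to 9; slot 9 is free => place at 9.
315 hashes to 9; 9 taken => place at 10.
26 hashes to 9; 9,10 taken => place at 13.
854 hashes to 4; slot 4 is free => place at 4.
Table: [901, ∅, ∅, ∅, 854, ∅, ∅, 194, ∅, 94, 315, ∅, ∅, 26, ∅, 168, ∅]

3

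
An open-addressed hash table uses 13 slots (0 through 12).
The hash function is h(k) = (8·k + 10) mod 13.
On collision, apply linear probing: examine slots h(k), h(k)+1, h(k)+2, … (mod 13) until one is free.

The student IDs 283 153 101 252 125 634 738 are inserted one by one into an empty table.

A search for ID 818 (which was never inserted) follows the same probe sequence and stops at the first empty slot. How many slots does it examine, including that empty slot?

283: h=12 => slot 12
153: h=12, probe 12,0 => slot 0
101: h=12, probe 12,0,1 => slot 1
252: h=11 => slot 11
125: h=9 => slot 9
634: h=12, probe 12,0,1,2 => slot 2
738: h=12, probe 12,0,1,2,3 => slot 3
Table: [153, 101, 634, 738, _, _, _, _, _, 125, _, 252, 283]
Lookup 818: h=2, probe 2,3,4 → slot 4 empty, not found.

3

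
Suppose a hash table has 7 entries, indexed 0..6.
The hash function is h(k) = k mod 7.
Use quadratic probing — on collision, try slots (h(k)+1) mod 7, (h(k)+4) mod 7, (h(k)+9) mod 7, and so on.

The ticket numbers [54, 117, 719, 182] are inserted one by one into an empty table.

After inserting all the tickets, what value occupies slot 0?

182

54: h=5 → slot 5
117: h=5, probe 5,6 → slot 6
719: h=5, probe 5,6,2 → slot 2
182: h=0 → slot 0
Table: [182, ., 719, ., ., 54, 117]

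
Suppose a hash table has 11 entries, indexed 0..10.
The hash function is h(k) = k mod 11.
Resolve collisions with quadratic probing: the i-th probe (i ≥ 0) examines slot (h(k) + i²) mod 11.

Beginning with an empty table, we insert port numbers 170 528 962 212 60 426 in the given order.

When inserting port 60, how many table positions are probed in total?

170: h=5 → slot 5
528: h=0 → slot 0
962: h=5, probe 5,6 → slot 6
212: h=3 → slot 3
60: h=5, probe 5,6,9 → slot 9
426: h=8 → slot 8
Table: [528, —, —, 212, —, 170, 962, —, 426, 60, —]

3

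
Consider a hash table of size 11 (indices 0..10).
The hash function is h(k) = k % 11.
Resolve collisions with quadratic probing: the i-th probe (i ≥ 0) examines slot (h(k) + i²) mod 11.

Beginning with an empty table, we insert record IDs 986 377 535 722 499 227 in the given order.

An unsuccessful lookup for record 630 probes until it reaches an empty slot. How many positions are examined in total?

4

986: h=7 → slot 7
377: h=3 → slot 3
535: h=7, probe 7,8 → slot 8
722: h=7, probe 7,8,0 → slot 0
499: h=4 → slot 4
227: h=7, probe 7,8,0,5 → slot 5
Table: [722, ∅, ∅, 377, 499, 227, ∅, 986, 535, ∅, ∅]
Lookup 630: h=3, probe 3,4,7,1 → slot 1 empty, not found.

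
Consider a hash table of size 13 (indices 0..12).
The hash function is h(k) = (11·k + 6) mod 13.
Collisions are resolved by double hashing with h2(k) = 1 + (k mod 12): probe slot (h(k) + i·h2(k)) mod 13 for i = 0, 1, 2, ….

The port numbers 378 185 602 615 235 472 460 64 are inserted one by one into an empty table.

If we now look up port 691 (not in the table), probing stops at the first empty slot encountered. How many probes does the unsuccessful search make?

378: h=4 -> slot 4
185: h=0 -> slot 0
602: h=11 -> slot 11
615: h=11, h2=4, probe 11,2 -> slot 2
235: h=4, h2=8, probe 4,12 -> slot 12
472: h=11, h2=5, probe 11,3 -> slot 3
460: h=9 -> slot 9
64: h=8 -> slot 8
Table: [185, ∅, 615, 472, 378, ∅, ∅, ∅, 64, 460, ∅, 602, 235]
Lookup 691: h=2, h2=8, probe 2,10 → slot 10 empty, not found.

2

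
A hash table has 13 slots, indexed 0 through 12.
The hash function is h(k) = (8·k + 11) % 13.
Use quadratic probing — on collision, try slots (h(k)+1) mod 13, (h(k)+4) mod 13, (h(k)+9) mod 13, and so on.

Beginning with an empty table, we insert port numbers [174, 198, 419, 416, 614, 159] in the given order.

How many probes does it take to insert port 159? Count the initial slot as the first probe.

Insert 174: h=12, slot 12 empty -> index 12.
Insert 198: h=9, slot 9 empty -> index 9.
Insert 419: h=9, slot 9 occupied -> index 10.
Insert 416: h=11, slot 11 empty -> index 11.
Insert 614: h=9, slots 9,10 occupied -> index 0.
Insert 159: h=9, slots 9,10,0 occupied -> index 5.
Table: [614, -, -, -, -, 159, -, -, -, 198, 419, 416, 174]

4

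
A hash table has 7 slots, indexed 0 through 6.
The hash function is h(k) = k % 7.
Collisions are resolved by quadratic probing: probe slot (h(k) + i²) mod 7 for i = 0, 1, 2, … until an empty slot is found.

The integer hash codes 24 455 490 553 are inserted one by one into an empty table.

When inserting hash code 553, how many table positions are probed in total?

24 hashes to 3; slot 3 is free => place at 3.
455 hashes to 0; slot 0 is free => place at 0.
490 hashes to 0; 0 taken => place at 1.
553 hashes to 0; 0,1 taken => place at 4.
Table: [455, 490, _, 24, 553, _, _]

3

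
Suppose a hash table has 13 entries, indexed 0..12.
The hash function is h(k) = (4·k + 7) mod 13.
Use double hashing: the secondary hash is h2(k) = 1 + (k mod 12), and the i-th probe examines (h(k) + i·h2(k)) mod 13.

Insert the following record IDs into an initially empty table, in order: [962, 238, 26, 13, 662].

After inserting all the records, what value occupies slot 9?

962: h=7 -> slot 7
238: h=10 -> slot 10
26: h=7, h2=3, probe 7,10,0 -> slot 0
13: h=7, h2=2, probe 7,9 -> slot 9
662: h=3 -> slot 3
Table: [26, ., ., 662, ., ., ., 962, ., 13, 238, ., .]

13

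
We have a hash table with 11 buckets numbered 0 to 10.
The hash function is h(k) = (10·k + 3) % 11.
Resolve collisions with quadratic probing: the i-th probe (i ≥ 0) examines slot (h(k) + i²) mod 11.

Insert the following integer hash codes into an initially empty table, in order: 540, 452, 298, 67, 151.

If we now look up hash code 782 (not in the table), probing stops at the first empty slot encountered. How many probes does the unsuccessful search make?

540: h=2 -> slot 2
452: h=2, probe 2,3 -> slot 3
298: h=2, probe 2,3,6 -> slot 6
67: h=2, probe 2,3,6,0 -> slot 0
151: h=6, probe 6,7 -> slot 7
Table: [67, -, 540, 452, -, -, 298, 151, -, -, -]
Lookup 782: h=2, probe 2,3,6,0,7,5 → slot 5 empty, not found.

6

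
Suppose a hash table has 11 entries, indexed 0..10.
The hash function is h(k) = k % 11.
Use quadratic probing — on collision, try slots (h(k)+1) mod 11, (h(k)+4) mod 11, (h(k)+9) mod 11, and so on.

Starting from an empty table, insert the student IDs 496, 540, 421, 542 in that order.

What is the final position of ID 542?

496 hashes to 1; slot 1 is free => place at 1.
540 hashes to 1; 1 taken => place at 2.
421 hashes to 3; slot 3 is free => place at 3.
542 hashes to 3; 3 taken => place at 4.
Table: [∅, 496, 540, 421, 542, ∅, ∅, ∅, ∅, ∅, ∅]

4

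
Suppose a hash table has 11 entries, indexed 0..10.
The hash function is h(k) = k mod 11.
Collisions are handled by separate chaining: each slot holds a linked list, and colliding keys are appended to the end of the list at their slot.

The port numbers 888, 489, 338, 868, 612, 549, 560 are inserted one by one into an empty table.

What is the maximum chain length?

888 → bucket 8
489 → bucket 5
338 → bucket 8 (collision)
868 → bucket 10
612 → bucket 7
549 → bucket 10 (collision)
560 → bucket 10 (collision)
Final buckets:
0: —
1: —
2: —
3: —
4: —
5: 489
6: —
7: 612
8: 888 -> 338
9: —
10: 868 -> 549 -> 560

3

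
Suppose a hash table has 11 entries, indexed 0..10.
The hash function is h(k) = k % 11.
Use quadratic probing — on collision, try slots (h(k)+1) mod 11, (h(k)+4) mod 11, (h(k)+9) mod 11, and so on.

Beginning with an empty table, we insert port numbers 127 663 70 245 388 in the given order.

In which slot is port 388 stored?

127 hashes to 6; slot 6 is free -> place at 6.
663 hashes to 3; slot 3 is free -> place at 3.
70 hashes to 4; slot 4 is free -> place at 4.
245 hashes to 3; 3,4 taken -> place at 7.
388 hashes to 3; 3,4,7 taken -> place at 1.
Table: [., 388, ., 663, 70, ., 127, 245, ., ., .]

1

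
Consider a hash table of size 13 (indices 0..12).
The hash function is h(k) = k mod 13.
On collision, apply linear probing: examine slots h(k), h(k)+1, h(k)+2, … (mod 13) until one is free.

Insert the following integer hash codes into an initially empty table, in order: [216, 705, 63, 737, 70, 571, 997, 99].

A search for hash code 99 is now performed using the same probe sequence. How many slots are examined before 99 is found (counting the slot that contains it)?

6

Insert 216: h=8, slot 8 empty → index 8.
Insert 705: h=3, slot 3 empty → index 3.
Insert 63: h=11, slot 11 empty → index 11.
Insert 737: h=9, slot 9 empty → index 9.
Insert 70: h=5, slot 5 empty → index 5.
Insert 571: h=12, slot 12 empty → index 12.
Insert 997: h=9, slot 9 occupied → index 10.
Insert 99: h=8, slots 8,9,10,11,12 occupied → index 0.
Table: [99, -, -, 705, -, 70, -, -, 216, 737, 997, 63, 571]
Lookup 99: h=8, probe 8,9,10,11,12,0 → found at 0.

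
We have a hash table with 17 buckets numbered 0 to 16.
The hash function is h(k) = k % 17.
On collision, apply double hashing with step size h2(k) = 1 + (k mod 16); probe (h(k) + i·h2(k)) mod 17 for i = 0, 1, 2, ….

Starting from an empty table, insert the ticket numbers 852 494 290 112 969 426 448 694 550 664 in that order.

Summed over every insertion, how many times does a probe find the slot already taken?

852 hashes to 2; slot 2 is free => place at 2.
494 hashes to 1; slot 1 is free => place at 1.
290 hashes to 1, h2=3; 1 taken => place at 4.
112 hashes to 10; slot 10 is free => place at 10.
969 hashes to 0; slot 0 is free => place at 0.
426 hashes to 1, h2=11; 1 taken => place at 12.
448 hashes to 6; slot 6 is free => place at 6.
694 hashes to 14; slot 14 is free => place at 14.
550 hashes to 6, h2=7; 6 taken => place at 13.
664 hashes to 1, h2=9; 1,10,2 taken => place at 11.
Table: [969, 494, 852, -, 290, -, 448, -, -, -, 112, 664, 426, 550, 694, -, -]

6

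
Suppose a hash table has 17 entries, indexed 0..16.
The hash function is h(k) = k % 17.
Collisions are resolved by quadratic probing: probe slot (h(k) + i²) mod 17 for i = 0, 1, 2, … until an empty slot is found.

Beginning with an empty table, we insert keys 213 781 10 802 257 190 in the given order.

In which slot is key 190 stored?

4

Insert 213: h=9, slot 9 empty → index 9.
Insert 781: h=16, slot 16 empty → index 16.
Insert 10: h=10, slot 10 empty → index 10.
Insert 802: h=3, slot 3 empty → index 3.
Insert 257: h=2, slot 2 empty → index 2.
Insert 190: h=3, slot 3 occupied → index 4.
Table: [∅, ∅, 257, 802, 190, ∅, ∅, ∅, ∅, 213, 10, ∅, ∅, ∅, ∅, ∅, 781]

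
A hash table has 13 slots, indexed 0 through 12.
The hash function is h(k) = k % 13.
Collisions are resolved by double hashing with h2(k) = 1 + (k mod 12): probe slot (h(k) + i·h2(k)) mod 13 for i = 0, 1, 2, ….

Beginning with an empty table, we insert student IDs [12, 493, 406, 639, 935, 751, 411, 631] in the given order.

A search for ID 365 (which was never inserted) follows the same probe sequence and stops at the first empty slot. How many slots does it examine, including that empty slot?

3

Insert 12: h=12, slot 12 empty -> index 12.
Insert 493: h=12, h2=2, slot 12 occupied -> index 1.
Insert 406: h=3, slot 3 empty -> index 3.
Insert 639: h=2, slot 2 empty -> index 2.
Insert 935: h=12, h2=12, slot 12 occupied -> index 11.
Insert 751: h=10, slot 10 empty -> index 10.
Insert 411: h=8, slot 8 empty -> index 8.
Insert 631: h=7, slot 7 empty -> index 7.
Table: [_, 493, 639, 406, _, _, _, 631, 411, _, 751, 935, 12]
Lookup 365: h=1, h2=6, probe 1,7,0 → slot 0 empty, not found.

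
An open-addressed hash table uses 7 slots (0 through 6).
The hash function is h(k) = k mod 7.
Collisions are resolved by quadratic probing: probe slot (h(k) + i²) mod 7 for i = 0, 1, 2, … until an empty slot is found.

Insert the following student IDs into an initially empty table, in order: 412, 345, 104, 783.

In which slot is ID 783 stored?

3

Insert 412: h=6, slot 6 empty => index 6.
Insert 345: h=2, slot 2 empty => index 2.
Insert 104: h=6, slot 6 occupied => index 0.
Insert 783: h=6, slots 6,0 occupied => index 3.
Table: [104, ∅, 345, 783, ∅, ∅, 412]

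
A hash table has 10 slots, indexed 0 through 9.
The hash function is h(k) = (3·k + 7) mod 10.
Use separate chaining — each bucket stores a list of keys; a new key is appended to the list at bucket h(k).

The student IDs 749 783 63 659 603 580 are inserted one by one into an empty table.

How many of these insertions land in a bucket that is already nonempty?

749 → bucket 4
783 → bucket 6
63 → bucket 6 (collision)
659 → bucket 4 (collision)
603 → bucket 6 (collision)
580 → bucket 7
Final buckets:
0: -
1: -
2: -
3: -
4: 749 -> 659
5: -
6: 783 -> 63 -> 603
7: 580
8: -
9: -

3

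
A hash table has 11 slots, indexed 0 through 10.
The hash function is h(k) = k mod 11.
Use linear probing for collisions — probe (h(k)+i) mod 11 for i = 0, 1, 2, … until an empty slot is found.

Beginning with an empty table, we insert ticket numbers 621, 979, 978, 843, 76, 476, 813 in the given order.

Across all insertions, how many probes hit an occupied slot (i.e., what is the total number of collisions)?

5

621: h=5 => slot 5
979: h=0 => slot 0
978: h=10 => slot 10
843: h=7 => slot 7
76: h=10, probe 10,0,1 => slot 1
476: h=3 => slot 3
813: h=10, probe 10,0,1,2 => slot 2
Table: [979, 76, 813, 476, -, 621, -, 843, -, -, 978]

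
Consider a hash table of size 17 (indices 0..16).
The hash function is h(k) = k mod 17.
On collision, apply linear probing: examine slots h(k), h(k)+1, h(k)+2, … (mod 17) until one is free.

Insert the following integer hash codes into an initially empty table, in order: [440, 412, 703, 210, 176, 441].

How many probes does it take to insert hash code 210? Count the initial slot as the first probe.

2

440 hashes to 15; slot 15 is free => place at 15.
412 hashes to 4; slot 4 is free => place at 4.
703 hashes to 6; slot 6 is free => place at 6.
210 hashes to 6; 6 taken => place at 7.
176 hashes to 6; 6,7 taken => place at 8.
441 hashes to 16; slot 16 is free => place at 16.
Table: [—, —, —, —, 412, —, 703, 210, 176, —, —, —, —, —, —, 440, 441]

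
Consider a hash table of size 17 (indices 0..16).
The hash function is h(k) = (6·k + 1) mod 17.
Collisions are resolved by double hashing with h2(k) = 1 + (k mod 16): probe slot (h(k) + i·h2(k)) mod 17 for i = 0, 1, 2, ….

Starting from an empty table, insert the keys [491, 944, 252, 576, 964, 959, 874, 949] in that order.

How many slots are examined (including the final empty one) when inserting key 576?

2

Insert 491: h=6, slot 6 empty -> index 6.
Insert 944: h=4, slot 4 empty -> index 4.
Insert 252: h=0, slot 0 empty -> index 0.
Insert 576: h=6, h2=1, slot 6 occupied -> index 7.
Insert 964: h=5, slot 5 empty -> index 5.
Insert 959: h=9, slot 9 empty -> index 9.
Insert 874: h=9, h2=11, slot 9 occupied -> index 3.
Insert 949: h=0, h2=6, slots 0,6 occupied -> index 12.
Table: [252, -, -, 874, 944, 964, 491, 576, -, 959, -, -, 949, -, -, -, -]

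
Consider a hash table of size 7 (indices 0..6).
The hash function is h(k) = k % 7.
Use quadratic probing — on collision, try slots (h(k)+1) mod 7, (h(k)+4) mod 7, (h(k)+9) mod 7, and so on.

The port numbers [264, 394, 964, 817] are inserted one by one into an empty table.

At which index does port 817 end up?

0

264 hashes to 5; slot 5 is free -> place at 5.
394 hashes to 2; slot 2 is free -> place at 2.
964 hashes to 5; 5 taken -> place at 6.
817 hashes to 5; 5,6,2 taken -> place at 0.
Table: [817, -, 394, -, -, 264, 964]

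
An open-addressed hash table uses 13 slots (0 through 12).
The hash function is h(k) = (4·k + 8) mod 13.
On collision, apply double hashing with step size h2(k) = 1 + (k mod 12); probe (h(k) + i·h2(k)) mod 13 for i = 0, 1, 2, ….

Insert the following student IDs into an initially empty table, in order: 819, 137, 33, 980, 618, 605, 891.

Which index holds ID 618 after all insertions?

4

819 hashes to 8; slot 8 is free -> place at 8.
137 hashes to 10; slot 10 is free -> place at 10.
33 hashes to 10, h2=10; 10 taken -> place at 7.
980 hashes to 2; slot 2 is free -> place at 2.
618 hashes to 10, h2=7; 10 taken -> place at 4.
605 hashes to 10, h2=6; 10 taken -> place at 3.
891 hashes to 10, h2=4; 10 taken -> place at 1.
Table: [∅, 891, 980, 605, 618, ∅, ∅, 33, 819, ∅, 137, ∅, ∅]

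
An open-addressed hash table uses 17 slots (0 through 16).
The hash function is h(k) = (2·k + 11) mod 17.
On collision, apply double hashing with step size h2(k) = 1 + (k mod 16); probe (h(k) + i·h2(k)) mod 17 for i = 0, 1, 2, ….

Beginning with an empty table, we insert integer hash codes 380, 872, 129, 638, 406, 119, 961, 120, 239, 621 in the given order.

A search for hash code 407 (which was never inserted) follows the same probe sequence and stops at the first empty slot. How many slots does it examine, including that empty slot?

380: h=6 -> slot 6
872: h=4 -> slot 4
129: h=14 -> slot 14
638: h=12 -> slot 12
406: h=7 -> slot 7
119: h=11 -> slot 11
961: h=12, h2=2, probe 12,14,16 -> slot 16
120: h=13 -> slot 13
239: h=13, h2=16, probe 13,12,11,10 -> slot 10
621: h=12, h2=14, probe 12,9 -> slot 9
Table: [-, -, -, -, 872, -, 380, 406, -, 621, 239, 119, 638, 120, 129, -, 961]
Lookup 407: h=9, h2=8, probe 9,0 → slot 0 empty, not found.

2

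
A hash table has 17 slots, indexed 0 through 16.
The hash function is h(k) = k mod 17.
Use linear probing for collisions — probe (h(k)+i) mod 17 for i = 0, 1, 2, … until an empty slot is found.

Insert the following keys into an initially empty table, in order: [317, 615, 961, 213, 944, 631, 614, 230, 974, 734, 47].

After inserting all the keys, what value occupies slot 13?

230

Insert 317: h=11, slot 11 empty => index 11.
Insert 615: h=3, slot 3 empty => index 3.
Insert 961: h=9, slot 9 empty => index 9.
Insert 213: h=9, slot 9 occupied => index 10.
Insert 944: h=9, slots 9,10,11 occupied => index 12.
Insert 631: h=2, slot 2 empty => index 2.
Insert 614: h=2, slots 2,3 occupied => index 4.
Insert 230: h=9, slots 9,10,11,12 occupied => index 13.
Insert 974: h=5, slot 5 empty => index 5.
Insert 734: h=3, slots 3,4,5 occupied => index 6.
Insert 47: h=13, slot 13 occupied => index 14.
Table: [_, _, 631, 615, 614, 974, 734, _, _, 961, 213, 317, 944, 230, 47, _, _]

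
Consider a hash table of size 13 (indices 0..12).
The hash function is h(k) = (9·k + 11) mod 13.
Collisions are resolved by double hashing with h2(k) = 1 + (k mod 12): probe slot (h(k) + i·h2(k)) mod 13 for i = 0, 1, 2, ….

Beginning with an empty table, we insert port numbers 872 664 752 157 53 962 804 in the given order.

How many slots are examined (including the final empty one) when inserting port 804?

Insert 872: h=7, slot 7 empty → index 7.
Insert 664: h=7, h2=5, slot 7 occupied → index 12.
Insert 752: h=6, slot 6 empty → index 6.
Insert 157: h=7, h2=2, slot 7 occupied → index 9.
Insert 53: h=7, h2=6, slot 7 occupied → index 0.
Insert 962: h=11, slot 11 empty → index 11.
Insert 804: h=6, h2=1, slots 6,7 occupied → index 8.
Table: [53, ∅, ∅, ∅, ∅, ∅, 752, 872, 804, 157, ∅, 962, 664]

3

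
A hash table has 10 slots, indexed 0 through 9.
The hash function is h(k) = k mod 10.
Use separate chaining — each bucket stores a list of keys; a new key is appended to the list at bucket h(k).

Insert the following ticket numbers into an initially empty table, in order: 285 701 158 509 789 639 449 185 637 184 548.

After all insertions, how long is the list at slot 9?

285 -> bucket 5
701 -> bucket 1
158 -> bucket 8
509 -> bucket 9
789 -> bucket 9 (collision)
639 -> bucket 9 (collision)
449 -> bucket 9 (collision)
185 -> bucket 5 (collision)
637 -> bucket 7
184 -> bucket 4
548 -> bucket 8 (collision)
Final buckets:
0: _
1: 701
2: _
3: _
4: 184
5: 285 -> 185
6: _
7: 637
8: 158 -> 548
9: 509 -> 789 -> 639 -> 449

4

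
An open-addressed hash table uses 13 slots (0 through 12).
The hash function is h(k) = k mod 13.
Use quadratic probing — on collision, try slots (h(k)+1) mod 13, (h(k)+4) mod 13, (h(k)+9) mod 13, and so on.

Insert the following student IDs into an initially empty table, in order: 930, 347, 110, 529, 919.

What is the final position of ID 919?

930: h=7 -> slot 7
347: h=9 -> slot 9
110: h=6 -> slot 6
529: h=9, probe 9,10 -> slot 10
919: h=9, probe 9,10,0 -> slot 0
Table: [919, _, _, _, _, _, 110, 930, _, 347, 529, _, _]

0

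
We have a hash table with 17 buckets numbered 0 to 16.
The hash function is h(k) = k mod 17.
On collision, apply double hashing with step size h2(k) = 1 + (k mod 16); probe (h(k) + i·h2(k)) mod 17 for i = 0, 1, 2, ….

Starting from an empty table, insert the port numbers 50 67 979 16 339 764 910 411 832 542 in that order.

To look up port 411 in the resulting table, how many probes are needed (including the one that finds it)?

2

Insert 50: h=16, slot 16 empty => index 16.
Insert 67: h=16, h2=4, slot 16 occupied => index 3.
Insert 979: h=10, slot 10 empty => index 10.
Insert 16: h=16, h2=1, slot 16 occupied => index 0.
Insert 339: h=16, h2=4, slots 16,3 occupied => index 7.
Insert 764: h=16, h2=13, slot 16 occupied => index 12.
Insert 910: h=9, slot 9 empty => index 9.
Insert 411: h=3, h2=12, slot 3 occupied => index 15.
Insert 832: h=16, h2=1, slots 16,0 occupied => index 1.
Insert 542: h=15, h2=15, slot 15 occupied => index 13.
Table: [16, 832, _, 67, _, _, _, 339, _, 910, 979, _, 764, 542, _, 411, 50]
Lookup 411: h=3, h2=12, probe 3,15 → found at 15.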